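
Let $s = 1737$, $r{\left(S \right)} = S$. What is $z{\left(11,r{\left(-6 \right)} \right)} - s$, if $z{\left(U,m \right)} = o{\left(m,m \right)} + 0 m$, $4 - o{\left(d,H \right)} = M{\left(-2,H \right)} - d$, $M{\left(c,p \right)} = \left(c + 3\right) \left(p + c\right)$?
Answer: $-1731$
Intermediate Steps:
$M{\left(c,p \right)} = \left(3 + c\right) \left(c + p\right)$
$o{\left(d,H \right)} = 6 + d - H$ ($o{\left(d,H \right)} = 4 - \left(\left(\left(-2\right)^{2} + 3 \left(-2\right) + 3 H - 2 H\right) - d\right) = 4 - \left(\left(4 - 6 + 3 H - 2 H\right) - d\right) = 4 - \left(\left(-2 + H\right) - d\right) = 4 - \left(-2 + H - d\right) = 4 + \left(2 + d - H\right) = 6 + d - H$)
$z{\left(U,m \right)} = 6$ ($z{\left(U,m \right)} = \left(6 + m - m\right) + 0 m = 6 + 0 = 6$)
$z{\left(11,r{\left(-6 \right)} \right)} - s = 6 - 1737 = -1731$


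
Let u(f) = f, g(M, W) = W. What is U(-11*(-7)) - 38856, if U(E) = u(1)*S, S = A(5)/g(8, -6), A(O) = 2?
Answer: -116569/3 ≈ -38856.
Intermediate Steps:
S = -⅓ (S = 2/(-6) = 2*(-⅙) = -⅓ ≈ -0.33333)
U(E) = -⅓ (U(E) = 1*(-⅓) = -⅓)
U(-11*(-7)) - 38856 = -⅓ - 38856 = -116569/3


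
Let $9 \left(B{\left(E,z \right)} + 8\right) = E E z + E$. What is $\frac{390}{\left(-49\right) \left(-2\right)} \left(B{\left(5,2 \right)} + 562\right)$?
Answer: $\frac{327665}{147} \approx 2229.0$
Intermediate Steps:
$B{\left(E,z \right)} = -8 + \frac{E}{9} + \frac{z E^{2}}{9}$ ($B{\left(E,z \right)} = -8 + \frac{E E z + E}{9} = -8 + \frac{E^{2} z + E}{9} = -8 + \frac{z E^{2} + E}{9} = -8 + \frac{E + z E^{2}}{9} = -8 + \left(\frac{E}{9} + \frac{z E^{2}}{9}\right) = -8 + \frac{E}{9} + \frac{z E^{2}}{9}$)
$\frac{390}{\left(-49\right) \left(-2\right)} \left(B{\left(5,2 \right)} + 562\right) = \frac{390}{\left(-49\right) \left(-2\right)} \left(\left(-8 + \frac{1}{9} \cdot 5 + \frac{1}{9} \cdot 2 \cdot 5^{2}\right) + 562\right) = \frac{390}{98} \left(\left(-8 + \frac{5}{9} + \frac{1}{9} \cdot 2 \cdot 25\right) + 562\right) = 390 \cdot \frac{1}{98} \left(\left(-8 + \frac{5}{9} + \frac{50}{9}\right) + 562\right) = \frac{195 \left(- \frac{17}{9} + 562\right)}{49} = \frac{195}{49} \cdot \frac{5041}{9} = \frac{327665}{147}$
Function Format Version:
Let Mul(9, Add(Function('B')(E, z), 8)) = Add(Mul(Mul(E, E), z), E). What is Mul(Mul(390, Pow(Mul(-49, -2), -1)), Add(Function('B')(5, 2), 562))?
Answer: Rational(327665, 147) ≈ 2229.0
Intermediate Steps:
Function('B')(E, z) = Add(-8, Mul(Rational(1, 9), E), Mul(Rational(1, 9), z, Pow(E, 2))) (Function('B')(E, z) = Add(-8, Mul(Rational(1, 9), Add(Mul(Mul(E, E), z), E))) = Add(-8, Mul(Rational(1, 9), Add(Mul(Pow(E, 2), z), E))) = Add(-8, Mul(Rational(1, 9), Add(Mul(z, Pow(E, 2)), E))) = Add(-8, Mul(Rational(1, 9), Add(E, Mul(z, Pow(E, 2))))) = Add(-8, Add(Mul(Rational(1, 9), E), Mul(Rational(1, 9), z, Pow(E, 2)))) = Add(-8, Mul(Rational(1, 9), E), Mul(Rational(1, 9), z, Pow(E, 2))))
Mul(Mul(390, Pow(Mul(-49, -2), -1)), Add(Function('B')(5, 2), 562)) = Mul(Mul(390, Pow(Mul(-49, -2), -1)), Add(Add(-8, Mul(Rational(1, 9), 5), Mul(Rational(1, 9), 2, Pow(5, 2))), 562)) = Mul(Mul(390, Pow(98, -1)), Add(Add(-8, Rational(5, 9), Mul(Rational(1, 9), 2, 25)), 562)) = Mul(Mul(390, Rational(1, 98)), Add(Add(-8, Rational(5, 9), Rational(50, 9)), 562)) = Mul(Rational(195, 49), Add(Rational(-17, 9), 562)) = Mul(Rational(195, 49), Rational(5041, 9)) = Rational(327665, 147)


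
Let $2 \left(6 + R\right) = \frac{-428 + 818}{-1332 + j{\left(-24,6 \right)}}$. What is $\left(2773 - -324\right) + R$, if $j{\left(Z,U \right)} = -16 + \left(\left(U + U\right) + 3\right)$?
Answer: $\frac{4120108}{1333} \approx 3090.9$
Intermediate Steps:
$j{\left(Z,U \right)} = -13 + 2 U$ ($j{\left(Z,U \right)} = -16 + \left(2 U + 3\right) = -16 + \left(3 + 2 U\right) = -13 + 2 U$)
$R = - \frac{8193}{1333}$ ($R = -6 + \frac{\left(-428 + 818\right) \frac{1}{-1332 + \left(-13 + 2 \cdot 6\right)}}{2} = -6 + \frac{390 \frac{1}{-1332 + \left(-13 + 12\right)}}{2} = -6 + \frac{390 \frac{1}{-1332 - 1}}{2} = -6 + \frac{390 \frac{1}{-1333}}{2} = -6 + \frac{390 \left(- \frac{1}{1333}\right)}{2} = -6 + \frac{1}{2} \left(- \frac{390}{1333}\right) = -6 - \frac{195}{1333} = - \frac{8193}{1333} \approx -6.1463$)
$\left(2773 - -324\right) + R = \left(2773 - -324\right) - \frac{8193}{1333} = \left(2773 + 324\right) - \frac{8193}{1333} = 3097 - \frac{8193}{1333} = \frac{4120108}{1333}$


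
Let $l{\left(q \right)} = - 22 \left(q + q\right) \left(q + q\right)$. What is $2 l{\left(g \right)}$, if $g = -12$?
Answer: $-25344$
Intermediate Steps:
$l{\left(q \right)} = - 88 q^{2}$ ($l{\left(q \right)} = - 22 \cdot 2 q 2 q = - 44 q 2 q = - 88 q^{2}$)
$2 l{\left(g \right)} = 2 \left(- 88 \left(-12\right)^{2}\right) = 2 \left(\left(-88\right) 144\right) = 2 \left(-12672\right) = -25344$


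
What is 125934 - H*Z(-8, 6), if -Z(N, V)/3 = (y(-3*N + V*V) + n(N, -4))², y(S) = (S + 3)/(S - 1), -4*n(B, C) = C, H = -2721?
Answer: 316878162/3481 ≈ 91031.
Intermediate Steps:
n(B, C) = -C/4
y(S) = (3 + S)/(-1 + S)
Z(N, V) = -3*(1 + (3 + V² - 3*N)/(-1 + V² - 3*N))² (Z(N, V) = -3*((3 + (-3*N + V*V))/(-1 + (-3*N + V*V)) - ¼*(-4))² = -3*((3 + (-3*N + V²))/(-1 + (-3*N + V²)) + 1)² = -3*((3 + (V² - 3*N))/(-1 + (V² - 3*N)) + 1)² = -3*((3 + V² - 3*N)/(-1 + V² - 3*N) + 1)² = -3*(1 + (3 + V² - 3*N)/(-1 + V² - 3*N))²)
125934 - H*Z(-8, 6) = 125934 - (-2721)*(-12*(1 + 6² - 3*(-8))²/(1 - 1*6² + 3*(-8))²) = 125934 - (-2721)*(-12*(1 + 36 + 24)²/(1 - 1*36 - 24)²) = 125934 - (-2721)*(-12*61²/(1 - 36 - 24)²) = 125934 - (-2721)*(-12*3721/(-59)²) = 125934 - (-2721)*(-12*3721*1/3481) = 125934 - (-2721)*(-44652)/3481 = 125934 - 1*121498092/3481 = 125934 - 121498092/3481 = 316878162/3481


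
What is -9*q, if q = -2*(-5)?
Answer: -90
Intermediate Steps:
q = 10
-9*q = -9*10 = -90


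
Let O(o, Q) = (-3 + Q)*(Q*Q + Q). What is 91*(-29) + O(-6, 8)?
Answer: -2279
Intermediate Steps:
O(o, Q) = (-3 + Q)*(Q + Q²) (O(o, Q) = (-3 + Q)*(Q² + Q) = (-3 + Q)*(Q + Q²))
91*(-29) + O(-6, 8) = 91*(-29) + 8*(-3 + 8² - 2*8) = -2639 + 8*(-3 + 64 - 16) = -2639 + 8*45 = -2639 + 360 = -2279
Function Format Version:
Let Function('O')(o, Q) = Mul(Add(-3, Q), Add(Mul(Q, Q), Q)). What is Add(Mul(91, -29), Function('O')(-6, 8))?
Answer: -2279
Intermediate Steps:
Function('O')(o, Q) = Mul(Add(-3, Q), Add(Q, Pow(Q, 2))) (Function('O')(o, Q) = Mul(Add(-3, Q), Add(Pow(Q, 2), Q)) = Mul(Add(-3, Q), Add(Q, Pow(Q, 2))))
Add(Mul(91, -29), Function('O')(-6, 8)) = Add(Mul(91, -29), Mul(8, Add(-3, Pow(8, 2), Mul(-2, 8)))) = Add(-2639, Mul(8, Add(-3, 64, -16))) = Add(-2639, Mul(8, 45)) = Add(-2639, 360) = -2279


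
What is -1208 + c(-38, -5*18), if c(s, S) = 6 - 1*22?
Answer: -1224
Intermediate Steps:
c(s, S) = -16 (c(s, S) = 6 - 22 = -16)
-1208 + c(-38, -5*18) = -1208 - 16 = -1224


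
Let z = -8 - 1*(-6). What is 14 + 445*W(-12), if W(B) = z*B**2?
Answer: -128146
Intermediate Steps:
z = -2 (z = -8 + 6 = -2)
W(B) = -2*B**2
14 + 445*W(-12) = 14 + 445*(-2*(-12)**2) = 14 + 445*(-2*144) = 14 + 445*(-288) = 14 - 128160 = -128146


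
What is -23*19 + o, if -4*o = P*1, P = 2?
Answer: -875/2 ≈ -437.50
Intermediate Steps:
o = -1/2 ≈ -0.50000
-23*19 + o = -23*19 - 1/2 = -437 - 1/2 = -875/2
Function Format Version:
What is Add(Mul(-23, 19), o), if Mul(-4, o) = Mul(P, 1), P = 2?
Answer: Rational(-875, 2) ≈ -437.50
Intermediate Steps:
o = Rational(-1, 2) (o = Mul(Rational(-1, 4), Mul(2, 1)) = Mul(Rational(-1, 4), 2) = Rational(-1, 2) ≈ -0.50000)
Add(Mul(-23, 19), o) = Add(Mul(-23, 19), Rational(-1, 2)) = Add(-437, Rational(-1, 2)) = Rational(-875, 2)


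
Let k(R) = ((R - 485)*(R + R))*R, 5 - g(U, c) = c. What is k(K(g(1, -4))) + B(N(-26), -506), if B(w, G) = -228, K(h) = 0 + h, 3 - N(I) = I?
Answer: -77340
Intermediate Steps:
g(U, c) = 5 - c
N(I) = 3 - I
K(h) = h
k(R) = 2*R**2*(-485 + R) (k(R) = ((-485 + R)*(2*R))*R = (2*R*(-485 + R))*R = 2*R**2*(-485 + R))
k(K(g(1, -4))) + B(N(-26), -506) = 2*(5 - 1*(-4))**2*(-485 + (5 - 1*(-4))) - 228 = 2*(5 + 4)**2*(-485 + (5 + 4)) - 228 = 2*9**2*(-485 + 9) - 228 = 2*81*(-476) - 228 = -77112 - 228 = -77340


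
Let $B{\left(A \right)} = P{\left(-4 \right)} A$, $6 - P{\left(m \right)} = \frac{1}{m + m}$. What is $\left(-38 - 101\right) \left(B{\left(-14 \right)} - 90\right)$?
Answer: $\frac{97717}{4} \approx 24429.0$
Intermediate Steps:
$P{\left(m \right)} = 6 - \frac{1}{2 m}$ ($P{\left(m \right)} = 6 - \frac{1}{m + m} = 6 - \frac{1}{2 m}$)
$B{\left(A \right)} = \frac{49 A}{8}$ ($B{\left(A \right)} = \left(6 - \frac{1}{2 \left(-4\right)}\right) A = \left(6 - - \frac{1}{8}\right) A = \left(6 + \frac{1}{8}\right) A = \frac{49 A}{8}$)
$\left(-38 - 101\right) \left(B{\left(-14 \right)} - 90\right) = \left(-38 - 101\right) \left(\frac{49}{8} \left(-14\right) - 90\right) = \left(-38 - 101\right) \left(- \frac{343}{4} - 90\right) = \left(-139\right) \left(- \frac{703}{4}\right) = \frac{97717}{4}$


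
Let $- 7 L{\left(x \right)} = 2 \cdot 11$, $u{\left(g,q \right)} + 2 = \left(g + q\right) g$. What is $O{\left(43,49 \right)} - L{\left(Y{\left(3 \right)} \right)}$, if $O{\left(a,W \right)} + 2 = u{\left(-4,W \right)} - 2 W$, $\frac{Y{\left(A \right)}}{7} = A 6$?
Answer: $- \frac{1952}{7} \approx -278.86$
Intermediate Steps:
$u{\left(g,q \right)} = -2 + g \left(g + q\right)$ ($u{\left(g,q \right)} = -2 + \left(g + q\right) g = -2 + g \left(g + q\right)$)
$Y{\left(A \right)} = 42 A$ ($Y{\left(A \right)} = 7 A 6 = 7 \cdot 6 A = 42 A$)
$L{\left(x \right)} = - \frac{22}{7}$ ($L{\left(x \right)} = - \frac{2 \cdot 11}{7} = \left(- \frac{1}{7}\right) 22 = - \frac{22}{7}$)
$O{\left(a,W \right)} = 12 - 6 W$ ($O{\left(a,W \right)} = -2 - \left(-14 + 6 W\right) = 12 - 6 W$)
$O{\left(43,49 \right)} - L{\left(Y{\left(3 \right)} \right)} = \left(12 - 294\right) - - \frac{22}{7} = \left(12 - 294\right) + \frac{22}{7} = -282 + \frac{22}{7} = - \frac{1952}{7}$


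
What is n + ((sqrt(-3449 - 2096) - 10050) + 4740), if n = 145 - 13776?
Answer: -18941 + I*sqrt(5545) ≈ -18941.0 + 74.465*I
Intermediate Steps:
n = -13631
n + ((sqrt(-3449 - 2096) - 10050) + 4740) = -13631 + ((sqrt(-3449 - 2096) - 10050) + 4740) = -13631 + ((sqrt(-5545) - 10050) + 4740) = -13631 + ((I*sqrt(5545) - 10050) + 4740) = -13631 + ((-10050 + I*sqrt(5545)) + 4740) = -13631 + (-5310 + I*sqrt(5545)) = -18941 + I*sqrt(5545)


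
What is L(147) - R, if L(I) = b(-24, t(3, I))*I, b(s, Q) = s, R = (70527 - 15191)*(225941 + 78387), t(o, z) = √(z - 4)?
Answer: -16840297736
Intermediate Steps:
t(o, z) = √(-4 + z)
R = 16840294208 (R = 55336*304328 = 16840294208)
L(I) = -24*I
L(147) - R = -24*147 - 1*16840294208 = -3528 - 16840294208 = -16840297736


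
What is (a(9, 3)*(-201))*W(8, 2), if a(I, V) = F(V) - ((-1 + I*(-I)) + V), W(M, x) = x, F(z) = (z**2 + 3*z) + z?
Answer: -40200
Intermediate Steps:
F(z) = z**2 + 4*z
a(I, V) = 1 + I**2 - V + V*(4 + V) (a(I, V) = V*(4 + V) - ((-1 + I*(-I)) + V) = V*(4 + V) - ((-1 - I**2) + V) = V*(4 + V) - (-1 + V - I**2) = V*(4 + V) + (1 + I**2 - V) = 1 + I**2 - V + V*(4 + V))
(a(9, 3)*(-201))*W(8, 2) = ((1 + 9**2 - 1*3 + 3*(4 + 3))*(-201))*2 = ((1 + 81 - 3 + 3*7)*(-201))*2 = ((1 + 81 - 3 + 21)*(-201))*2 = (100*(-201))*2 = -20100*2 = -40200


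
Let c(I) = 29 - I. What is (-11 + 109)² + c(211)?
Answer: 9422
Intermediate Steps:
(-11 + 109)² + c(211) = (-11 + 109)² + (29 - 1*211) = 98² + (29 - 211) = 9604 - 182 = 9422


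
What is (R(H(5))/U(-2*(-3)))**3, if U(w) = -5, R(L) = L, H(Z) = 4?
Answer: -64/125 ≈ -0.51200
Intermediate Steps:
(R(H(5))/U(-2*(-3)))**3 = (4/(-5))**3 = (4*(-1/5))**3 = (-4/5)**3 = -64/125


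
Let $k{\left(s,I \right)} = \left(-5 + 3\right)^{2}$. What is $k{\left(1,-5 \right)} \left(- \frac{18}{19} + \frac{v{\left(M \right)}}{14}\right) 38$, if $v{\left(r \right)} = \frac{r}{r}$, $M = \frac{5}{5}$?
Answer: $- \frac{932}{7} \approx -133.14$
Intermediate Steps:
$k{\left(s,I \right)} = 4$ ($k{\left(s,I \right)} = \left(-2\right)^{2} = 4$)
$M = 1$ ($M = 5 \cdot \frac{1}{5} = 1$)
$v{\left(r \right)} = 1$
$k{\left(1,-5 \right)} \left(- \frac{18}{19} + \frac{v{\left(M \right)}}{14}\right) 38 = 4 \left(- \frac{18}{19} + 1 \cdot \frac{1}{14}\right) 38 = 4 \left(\left(-18\right) \frac{1}{19} + 1 \cdot \frac{1}{14}\right) 38 = 4 \left(- \frac{18}{19} + \frac{1}{14}\right) 38 = 4 \left(- \frac{233}{266}\right) 38 = \left(- \frac{466}{133}\right) 38 = - \frac{932}{7}$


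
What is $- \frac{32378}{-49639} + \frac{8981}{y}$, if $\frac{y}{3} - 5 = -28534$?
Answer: $\frac{2325328027}{4248453093} \approx 0.54734$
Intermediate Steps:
$y = -85587$ ($y = 15 + 3 \left(-28534\right) = 15 - 85602 = -85587$)
$- \frac{32378}{-49639} + \frac{8981}{y} = - \frac{32378}{-49639} + \frac{8981}{-85587} = \left(-32378\right) \left(- \frac{1}{49639}\right) + 8981 \left(- \frac{1}{85587}\right) = \frac{32378}{49639} - \frac{8981}{85587} = \frac{2325328027}{4248453093}$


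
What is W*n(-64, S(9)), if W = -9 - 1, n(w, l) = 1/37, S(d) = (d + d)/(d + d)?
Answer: -10/37 ≈ -0.27027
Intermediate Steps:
S(d) = 1 (S(d) = (2*d)/((2*d)) = (2*d)*(1/(2*d)) = 1)
n(w, l) = 1/37
W = -10
W*n(-64, S(9)) = -10*1/37 = -10/37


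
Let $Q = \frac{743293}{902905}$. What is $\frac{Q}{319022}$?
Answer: $\frac{743293}{288046558910} \approx 2.5805 \cdot 10^{-6}$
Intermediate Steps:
$Q = \frac{743293}{902905}$ ($Q = 743293 \cdot \frac{1}{902905} = \frac{743293}{902905} \approx 0.82322$)
$\frac{Q}{319022} = \frac{743293}{902905 \cdot 319022} = \frac{743293}{902905} \cdot \frac{1}{319022} = \frac{743293}{288046558910}$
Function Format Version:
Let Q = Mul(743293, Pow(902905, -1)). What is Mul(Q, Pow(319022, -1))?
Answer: Rational(743293, 288046558910) ≈ 2.5805e-6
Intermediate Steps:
Q = Rational(743293, 902905) (Q = Mul(743293, Rational(1, 902905)) = Rational(743293, 902905) ≈ 0.82322)
Mul(Q, Pow(319022, -1)) = Mul(Rational(743293, 902905), Pow(319022, -1)) = Mul(Rational(743293, 902905), Rational(1, 319022)) = Rational(743293, 288046558910)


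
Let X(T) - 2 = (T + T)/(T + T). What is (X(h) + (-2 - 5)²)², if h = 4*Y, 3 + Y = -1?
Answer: 2704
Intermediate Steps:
Y = -4 (Y = -3 - 1 = -4)
h = -16 (h = 4*(-4) = -16)
X(T) = 3 (X(T) = 2 + (T + T)/(T + T) = 2 + (2*T)/((2*T)) = 2 + (2*T)*(1/(2*T)) = 2 + 1 = 3)
(X(h) + (-2 - 5)²)² = (3 + (-2 - 5)²)² = (3 + (-7)²)² = (3 + 49)² = 52² = 2704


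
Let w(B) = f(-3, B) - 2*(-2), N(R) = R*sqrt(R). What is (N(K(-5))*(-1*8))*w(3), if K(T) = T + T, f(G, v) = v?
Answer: 560*I*sqrt(10) ≈ 1770.9*I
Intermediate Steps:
K(T) = 2*T
N(R) = R**(3/2)
w(B) = 4 + B (w(B) = B - 2*(-2) = B + 4 = 4 + B)
(N(K(-5))*(-1*8))*w(3) = ((2*(-5))**(3/2)*(-1*8))*(4 + 3) = ((-10)**(3/2)*(-8))*7 = (-10*I*sqrt(10)*(-8))*7 = (80*I*sqrt(10))*7 = 560*I*sqrt(10)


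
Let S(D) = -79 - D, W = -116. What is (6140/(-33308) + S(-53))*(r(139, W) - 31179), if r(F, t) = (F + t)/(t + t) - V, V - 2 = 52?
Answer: 1579913326923/1931864 ≈ 8.1782e+5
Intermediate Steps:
V = 54 (V = 2 + 52 = 54)
r(F, t) = -54 + (F + t)/(2*t) (r(F, t) = (F + t)/(t + t) - 1*54 = (F + t)/((2*t)) - 54 = (F + t)*(1/(2*t)) - 54 = (F + t)/(2*t) - 54 = -54 + (F + t)/(2*t))
(6140/(-33308) + S(-53))*(r(139, W) - 31179) = (6140/(-33308) + (-79 - 1*(-53)))*((1/2)*(139 - 107*(-116))/(-116) - 31179) = (6140*(-1/33308) + (-79 + 53))*((1/2)*(-1/116)*(139 + 12412) - 31179) = (-1535/8327 - 26)*((1/2)*(-1/116)*12551 - 31179) = -218037*(-12551/232 - 31179)/8327 = -218037/8327*(-7246079/232) = 1579913326923/1931864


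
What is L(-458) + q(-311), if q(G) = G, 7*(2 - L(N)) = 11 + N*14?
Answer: 4238/7 ≈ 605.43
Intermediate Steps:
L(N) = 3/7 - 2*N (L(N) = 2 - (11 + N*14)/7 = 2 - (11 + 14*N)/7 = 2 + (-11/7 - 2*N) = 3/7 - 2*N)
L(-458) + q(-311) = (3/7 - 2*(-458)) - 311 = (3/7 + 916) - 311 = 6415/7 - 311 = 4238/7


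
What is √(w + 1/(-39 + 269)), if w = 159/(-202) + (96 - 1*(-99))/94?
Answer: √1539754531370/1091810 ≈ 1.1365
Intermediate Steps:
w = 6111/4747 (w = 159*(-1/202) + (96 + 99)*(1/94) = -159/202 + 195*(1/94) = -159/202 + 195/94 = 6111/4747 ≈ 1.2873)
√(w + 1/(-39 + 269)) = √(6111/4747 + 1/(-39 + 269)) = √(6111/4747 + 1/230) = √(1410277/1091810) = √1539754531370/1091810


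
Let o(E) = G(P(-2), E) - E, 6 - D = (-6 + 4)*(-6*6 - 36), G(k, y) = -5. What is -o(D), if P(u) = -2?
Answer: -133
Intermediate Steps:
D = -138 (D = 6 - (-6 + 4)*(-6*6 - 36) = 6 - (-2)*(-36 - 36) = 6 - (-2)*(-72) = 6 - 1*144 = 6 - 144 = -138)
o(E) = -5 - E
-o(D) = -(-5 - 1*(-138)) = -(-5 + 138) = -1*133 = -133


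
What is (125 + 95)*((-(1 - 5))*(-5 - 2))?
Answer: -6160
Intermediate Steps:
(125 + 95)*((-(1 - 5))*(-5 - 2)) = 220*(-1*(-4)*(-7)) = 220*(4*(-7)) = 220*(-28) = -6160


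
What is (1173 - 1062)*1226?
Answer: 136086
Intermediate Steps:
(1173 - 1062)*1226 = 111*1226 = 136086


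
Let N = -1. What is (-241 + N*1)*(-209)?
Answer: 50578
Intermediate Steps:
(-241 + N*1)*(-209) = (-241 - 1*1)*(-209) = (-241 - 1)*(-209) = -242*(-209) = 50578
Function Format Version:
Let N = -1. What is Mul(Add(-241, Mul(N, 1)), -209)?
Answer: 50578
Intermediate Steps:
Mul(Add(-241, Mul(N, 1)), -209) = Mul(Add(-241, Mul(-1, 1)), -209) = Mul(Add(-241, -1), -209) = Mul(-242, -209) = 50578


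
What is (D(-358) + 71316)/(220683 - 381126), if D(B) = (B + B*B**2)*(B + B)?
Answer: -32852349436/160443 ≈ -2.0476e+5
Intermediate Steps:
D(B) = 2*B*(B + B**3) (D(B) = (B + B**3)*(2*B) = 2*B*(B + B**3))
(D(-358) + 71316)/(220683 - 381126) = (2*(-358)**2*(1 + (-358)**2) + 71316)/(220683 - 381126) = (2*128164*(1 + 128164) + 71316)/(-160443) = (2*128164*128165 + 71316)*(-1/160443) = (32852278120 + 71316)*(-1/160443) = 32852349436*(-1/160443) = -32852349436/160443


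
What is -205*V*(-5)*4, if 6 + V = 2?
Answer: -16400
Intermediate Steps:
V = -4 (V = -6 + 2 = -4)
-205*V*(-5)*4 = -205*(-4*(-5))*4 = -4100*4 = -205*80 = -16400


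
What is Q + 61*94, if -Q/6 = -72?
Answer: 6166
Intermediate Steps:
Q = 432 (Q = -6*(-72) = 432)
Q + 61*94 = 432 + 61*94 = 432 + 5734 = 6166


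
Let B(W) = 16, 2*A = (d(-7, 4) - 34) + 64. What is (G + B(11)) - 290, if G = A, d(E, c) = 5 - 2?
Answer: -515/2 ≈ -257.50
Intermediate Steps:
d(E, c) = 3
A = 33/2 (A = ((3 - 34) + 64)/2 = (-31 + 64)/2 = (½)*33 = 33/2 ≈ 16.500)
G = 33/2 ≈ 16.500
(G + B(11)) - 290 = (33/2 + 16) - 290 = 65/2 - 290 = -515/2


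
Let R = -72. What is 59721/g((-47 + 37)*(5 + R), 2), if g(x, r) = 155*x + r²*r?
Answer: 59721/103858 ≈ 0.57503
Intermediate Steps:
g(x, r) = r³ + 155*x (g(x, r) = 155*x + r³ = r³ + 155*x)
59721/g((-47 + 37)*(5 + R), 2) = 59721/(2³ + 155*((-47 + 37)*(5 - 72))) = 59721/(8 + 155*(-10*(-67))) = 59721/(8 + 155*670) = 59721/(8 + 103850) = 59721/103858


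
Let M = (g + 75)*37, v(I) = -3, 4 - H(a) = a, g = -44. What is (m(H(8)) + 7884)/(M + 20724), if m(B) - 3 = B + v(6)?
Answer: 7880/21871 ≈ 0.36029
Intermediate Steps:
H(a) = 4 - a
M = 1147 (M = (-44 + 75)*37 = 31*37 = 1147)
m(B) = B (m(B) = 3 + (B - 3) = 3 + (-3 + B) = B)
(m(H(8)) + 7884)/(M + 20724) = ((4 - 1*8) + 7884)/(1147 + 20724) = ((4 - 8) + 7884)/21871 = (-4 + 7884)*(1/21871) = 7880*(1/21871) = 7880/21871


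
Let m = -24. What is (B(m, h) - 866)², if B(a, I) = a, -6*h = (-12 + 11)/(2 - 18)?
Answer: 792100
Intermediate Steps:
h = -1/96 (h = -(-12 + 11)/(6*(2 - 18)) = -(-1)/(6*(-16)) = -(-1)*(-1)/(6*16) = -⅙*1/16 = -1/96 ≈ -0.010417)
(B(m, h) - 866)² = (-24 - 866)² = (-890)² = 792100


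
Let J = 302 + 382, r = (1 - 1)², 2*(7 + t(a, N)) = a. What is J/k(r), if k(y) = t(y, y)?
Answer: -684/7 ≈ -97.714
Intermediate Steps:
t(a, N) = -7 + a/2
r = 0 (r = 0² = 0)
k(y) = -7 + y/2
J = 684
J/k(r) = 684/(-7 + (½)*0) = 684/(-7 + 0) = 684/(-7) = 684*(-⅐) = -684/7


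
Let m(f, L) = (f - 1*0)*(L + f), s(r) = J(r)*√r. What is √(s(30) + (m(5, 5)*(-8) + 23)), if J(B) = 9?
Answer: √(-377 + 9*√30) ≈ 18.103*I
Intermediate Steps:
s(r) = 9*√r
m(f, L) = f*(L + f) (m(f, L) = (f + 0)*(L + f) = f*(L + f))
√(s(30) + (m(5, 5)*(-8) + 23)) = √(9*√30 + ((5*(5 + 5))*(-8) + 23)) = √(9*√30 + ((5*10)*(-8) + 23)) = √(9*√30 + (50*(-8) + 23)) = √(9*√30 + (-400 + 23)) = √(9*√30 - 377) = √(-377 + 9*√30)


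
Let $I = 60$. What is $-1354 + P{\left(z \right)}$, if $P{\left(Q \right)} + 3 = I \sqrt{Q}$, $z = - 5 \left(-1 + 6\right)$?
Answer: $-1357 + 300 i \approx -1357.0 + 300.0 i$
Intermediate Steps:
$z = -25$ ($z = \left(-5\right) 5 = -25$)
$P{\left(Q \right)} = -3 + 60 \sqrt{Q}$
$-1354 + P{\left(z \right)} = -1354 - \left(3 - 60 \sqrt{-25}\right) = -1354 - \left(3 - 60 \cdot 5 i\right) = -1354 - \left(3 - 300 i\right) = -1357 + 300 i$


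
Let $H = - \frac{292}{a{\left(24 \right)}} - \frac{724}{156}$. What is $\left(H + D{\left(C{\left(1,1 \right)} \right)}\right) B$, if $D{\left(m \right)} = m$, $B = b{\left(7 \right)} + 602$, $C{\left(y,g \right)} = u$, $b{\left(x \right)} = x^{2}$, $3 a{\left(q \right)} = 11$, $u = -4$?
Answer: $- \frac{8218007}{143} \approx -57469.0$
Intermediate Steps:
$a{\left(q \right)} = \frac{11}{3}$ ($a{\left(q \right)} = \frac{1}{3} \cdot 11 = \frac{11}{3}$)
$C{\left(y,g \right)} = -4$
$B = 651$ ($B = 7^{2} + 602 = 49 + 602 = 651$)
$H = - \frac{36155}{429}$ ($H = - \frac{292}{\frac{11}{3}} - \frac{724}{156} = \left(-292\right) \frac{3}{11} - \frac{181}{39} = - \frac{876}{11} - \frac{181}{39} = - \frac{36155}{429} \approx -84.277$)
$\left(H + D{\left(C{\left(1,1 \right)} \right)}\right) B = \left(- \frac{36155}{429} - 4\right) 651 = \left(- \frac{37871}{429}\right) 651 = - \frac{8218007}{143}$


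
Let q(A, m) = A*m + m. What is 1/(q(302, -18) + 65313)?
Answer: 1/59859 ≈ 1.6706e-5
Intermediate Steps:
q(A, m) = m + A*m
1/(q(302, -18) + 65313) = 1/(-18*(1 + 302) + 65313) = 1/(-18*303 + 65313) = 1/(-5454 + 65313) = 1/59859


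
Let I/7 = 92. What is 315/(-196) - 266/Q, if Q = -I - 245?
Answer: -4651/3556 ≈ -1.3079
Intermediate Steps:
I = 644 (I = 7*92 = 644)
Q = -889 (Q = -1*644 - 245 = -644 - 245 = -889)
315/(-196) - 266/Q = 315/(-196) - 266/(-889) = 315*(-1/196) - 266*(-1/889) = -45/28 + 38/127 = -4651/3556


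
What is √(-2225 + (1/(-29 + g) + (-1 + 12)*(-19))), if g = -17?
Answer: 7*I*√105110/46 ≈ 49.336*I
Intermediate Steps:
√(-2225 + (1/(-29 + g) + (-1 + 12)*(-19))) = √(-2225 + (1/(-29 - 17) + (-1 + 12)*(-19))) = √(-2225 + (1/(-46) + 11*(-19))) = √(-2225 + (-1/46 - 209)) = √(-2225 - 9615/46) = √(-111965/46) = 7*I*√105110/46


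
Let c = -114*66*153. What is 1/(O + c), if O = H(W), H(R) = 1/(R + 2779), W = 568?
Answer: -3347/3852972683 ≈ -8.6868e-7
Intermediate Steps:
c = -1151172 (c = -7524*153 = -1151172)
H(R) = 1/(2779 + R)
O = 1/3347 (O = 1/(2779 + 568) = 1/3347 ≈ 0.00029877)
1/(O + c) = 1/(1/3347 - 1151172) = 1/(-3852972683/3347) = -3347/3852972683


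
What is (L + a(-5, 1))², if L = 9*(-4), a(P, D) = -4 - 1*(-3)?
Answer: 1369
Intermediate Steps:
a(P, D) = -1 (a(P, D) = -4 + 3 = -1)
L = -36
(L + a(-5, 1))² = (-36 - 1)² = (-37)² = 1369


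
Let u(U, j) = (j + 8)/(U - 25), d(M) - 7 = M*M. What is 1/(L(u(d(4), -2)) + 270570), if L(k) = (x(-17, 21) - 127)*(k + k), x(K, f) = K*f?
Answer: 1/273474 ≈ 3.6567e-6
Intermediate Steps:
d(M) = 7 + M² (d(M) = 7 + M*M = 7 + M²)
u(U, j) = (8 + j)/(-25 + U)
L(k) = -968*k (L(k) = (-17*21 - 127)*(k + k) = (-357 - 127)*(2*k) = -968*k)
1/(L(u(d(4), -2)) + 270570) = 1/(-968*(8 - 2)/(-25 + (7 + 4²)) + 270570) = 1/(-968*6/(-25 + (7 + 16)) + 270570) = 1/(-968*6/(-25 + 23) + 270570) = 1/(-968*6/(-2) + 270570) = 1/(-(-484)*6 + 270570) = 1/(-968*(-3) + 270570) = 1/(2904 + 270570) = 1/273474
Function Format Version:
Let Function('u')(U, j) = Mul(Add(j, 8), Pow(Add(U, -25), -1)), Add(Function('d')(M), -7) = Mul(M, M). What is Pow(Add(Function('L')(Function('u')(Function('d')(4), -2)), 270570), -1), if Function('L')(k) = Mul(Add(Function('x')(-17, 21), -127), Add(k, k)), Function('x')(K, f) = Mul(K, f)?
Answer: Rational(1, 273474) ≈ 3.6567e-6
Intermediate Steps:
Function('d')(M) = Add(7, Pow(M, 2)) (Function('d')(M) = Add(7, Mul(M, M)) = Add(7, Pow(M, 2)))
Function('u')(U, j) = Mul(Pow(Add(-25, U), -1), Add(8, j)) (Function('u')(U, j) = Mul(Add(8, j), Pow(Add(-25, U), -1)) = Mul(Pow(Add(-25, U), -1), Add(8, j)))
Function('L')(k) = Mul(-968, k) (Function('L')(k) = Mul(Add(Mul(-17, 21), -127), Add(k, k)) = Mul(Add(-357, -127), Mul(2, k)) = Mul(-484, Mul(2, k)) = Mul(-968, k))
Pow(Add(Function('L')(Function('u')(Function('d')(4), -2)), 270570), -1) = Pow(Add(Mul(-968, Mul(Pow(Add(-25, Add(7, Pow(4, 2))), -1), Add(8, -2))), 270570), -1) = Pow(Add(Mul(-968, Mul(Pow(Add(-25, Add(7, 16)), -1), 6)), 270570), -1) = Pow(Add(Mul(-968, Mul(Pow(Add(-25, 23), -1), 6)), 270570), -1) = Pow(Add(Mul(-968, Mul(Pow(-2, -1), 6)), 270570), -1) = Pow(Add(Mul(-968, Mul(Rational(-1, 2), 6)), 270570), -1) = Pow(Add(Mul(-968, -3), 270570), -1) = Pow(Add(2904, 270570), -1) = Pow(273474, -1) = Rational(1, 273474)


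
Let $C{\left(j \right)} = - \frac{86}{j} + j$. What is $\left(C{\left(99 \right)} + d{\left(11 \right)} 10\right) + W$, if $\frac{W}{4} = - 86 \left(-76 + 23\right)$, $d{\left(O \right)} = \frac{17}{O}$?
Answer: $\frac{1816213}{99} \approx 18346.0$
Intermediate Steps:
$W = 18232$ ($W = 4 \left(- 86 \left(-76 + 23\right)\right) = 4 \left(\left(-86\right) \left(-53\right)\right) = 4 \cdot 4558 = 18232$)
$C{\left(j \right)} = j - \frac{86}{j}$
$\left(C{\left(99 \right)} + d{\left(11 \right)} 10\right) + W = \left(\left(99 - \frac{86}{99}\right) + \frac{17}{11} \cdot 10\right) + 18232 = \left(\frac{9715}{99} + \frac{170}{11}\right) + 18232 = \frac{11245}{99} + 18232 = \frac{1816213}{99}$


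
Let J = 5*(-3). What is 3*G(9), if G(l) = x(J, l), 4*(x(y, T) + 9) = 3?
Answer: -99/4 ≈ -24.750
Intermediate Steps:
J = -15
x(y, T) = -33/4 (x(y, T) = -9 + (¼)*3 = -9 + ¾ = -33/4)
G(l) = -33/4
3*G(9) = 3*(-33/4) = -99/4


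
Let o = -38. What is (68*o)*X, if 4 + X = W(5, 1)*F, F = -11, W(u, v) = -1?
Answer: -18088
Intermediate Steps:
X = 7 (X = -4 - 1*(-11) = -4 + 11 = 7)
(68*o)*X = (68*(-38))*7 = -2584*7 = -18088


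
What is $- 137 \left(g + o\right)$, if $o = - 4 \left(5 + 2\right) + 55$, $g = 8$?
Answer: $-4795$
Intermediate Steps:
$o = 27$ ($o = \left(-4\right) 7 + 55 = -28 + 55 = 27$)
$- 137 \left(g + o\right) = - 137 \left(8 + 27\right) = \left(-137\right) 35 = -4795$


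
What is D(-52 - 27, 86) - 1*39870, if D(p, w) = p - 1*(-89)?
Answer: -39860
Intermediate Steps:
D(p, w) = 89 + p (D(p, w) = p + 89 = 89 + p)
D(-52 - 27, 86) - 1*39870 = (89 + (-52 - 27)) - 1*39870 = (89 - 79) - 39870 = 10 - 39870 = -39860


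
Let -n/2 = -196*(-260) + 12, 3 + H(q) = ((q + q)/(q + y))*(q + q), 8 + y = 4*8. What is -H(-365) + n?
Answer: -34228981/341 ≈ -1.0038e+5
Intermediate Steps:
y = 24 (y = -8 + 4*8 = -8 + 32 = 24)
H(q) = -3 + 4*q²/(24 + q) (H(q) = -3 + ((q + q)/(q + 24))*(q + q) = -3 + ((2*q)/(24 + q))*(2*q) = -3 + (2*q/(24 + q))*(2*q) = -3 + 4*q²/(24 + q))
n = -101944 (n = -2*(-196*(-260) + 12) = -2*(50960 + 12) = -2*50972 = -101944)
-H(-365) + n = -(-72 - 3*(-365) + 4*(-365)²)/(24 - 365) - 101944 = -(-72 + 1095 + 4*133225)/(-341) - 101944 = -(-1)*(-72 + 1095 + 532900)/341 - 101944 = -(-1)*533923/341 - 101944 = -1*(-533923/341) - 101944 = 533923/341 - 101944 = -34228981/341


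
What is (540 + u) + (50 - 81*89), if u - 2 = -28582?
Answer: -35199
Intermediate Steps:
u = -28580 (u = 2 - 28582 = -28580)
(540 + u) + (50 - 81*89) = (540 - 28580) + (50 - 81*89) = -28040 + (50 - 7209) = -28040 - 7159 = -35199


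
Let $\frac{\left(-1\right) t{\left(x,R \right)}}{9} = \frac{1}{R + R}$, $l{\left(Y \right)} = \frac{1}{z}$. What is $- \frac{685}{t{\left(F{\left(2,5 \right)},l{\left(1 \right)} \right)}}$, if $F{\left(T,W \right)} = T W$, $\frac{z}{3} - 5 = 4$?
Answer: $\frac{1370}{243} \approx 5.6379$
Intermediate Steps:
$z = 27$ ($z = 15 + 3 \cdot 4 = 15 + 12 = 27$)
$l{\left(Y \right)} = \frac{1}{27}$
$t{\left(x,R \right)} = - \frac{9}{2 R}$ ($t{\left(x,R \right)} = - \frac{9}{R + R} = - \frac{9}{2 R}$)
$- \frac{685}{t{\left(F{\left(2,5 \right)},l{\left(1 \right)} \right)}} = - \frac{685}{\left(- \frac{9}{2}\right) \frac{1}{\frac{1}{27}}} = - \frac{685}{\left(- \frac{9}{2}\right) 27} = - \frac{685}{- \frac{243}{2}} = \left(-685\right) \left(- \frac{2}{243}\right) = \frac{1370}{243}$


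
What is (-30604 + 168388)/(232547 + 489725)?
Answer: 17223/90284 ≈ 0.19076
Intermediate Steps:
(-30604 + 168388)/(232547 + 489725) = 137784/722272 = 137784*(1/722272) = 17223/90284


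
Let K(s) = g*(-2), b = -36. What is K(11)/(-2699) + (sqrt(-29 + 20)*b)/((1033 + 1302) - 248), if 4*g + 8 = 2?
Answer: -3/2699 - 108*I/2087 ≈ -0.0011115 - 0.051749*I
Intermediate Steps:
g = -3/2 (g = -2 + (1/4)*2 = -2 + 1/2 = -3/2 ≈ -1.5000)
K(s) = 3 (K(s) = -3/2*(-2) = 3)
K(11)/(-2699) + (sqrt(-29 + 20)*b)/((1033 + 1302) - 248) = 3/(-2699) + (sqrt(-29 + 20)*(-36))/((1033 + 1302) - 248) = 3*(-1/2699) + (sqrt(-9)*(-36))/(2335 - 248) = -3/2699 + ((3*I)*(-36))/2087 = -3/2699 - 108*I*(1/2087) = -3/2699 - 108*I/2087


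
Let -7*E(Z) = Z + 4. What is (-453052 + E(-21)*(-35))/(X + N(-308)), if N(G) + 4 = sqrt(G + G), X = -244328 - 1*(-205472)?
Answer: 4402225955/377525054 + 453137*I*sqrt(154)/755050108 ≈ 11.661 + 0.0074476*I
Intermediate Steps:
E(Z) = -4/7 - Z/7 (E(Z) = -(Z + 4)/7 = -(4 + Z)/7 = -4/7 - Z/7)
X = -38856 (X = -244328 + 205472 = -38856)
N(G) = -4 + sqrt(2)*sqrt(G) (N(G) = -4 + sqrt(G + G) = -4 + sqrt(2*G) = -4 + sqrt(2)*sqrt(G))
(-453052 + E(-21)*(-35))/(X + N(-308)) = (-453052 + (-4/7 - 1/7*(-21))*(-35))/(-38856 + (-4 + sqrt(2)*sqrt(-308))) = (-453052 + (-4/7 + 3)*(-35))/(-38856 + (-4 + sqrt(2)*(2*I*sqrt(77)))) = (-453052 + (17/7)*(-35))/(-38856 + (-4 + 2*I*sqrt(154))) = (-453052 - 85)/(-38860 + 2*I*sqrt(154)) = -453137/(-38860 + 2*I*sqrt(154))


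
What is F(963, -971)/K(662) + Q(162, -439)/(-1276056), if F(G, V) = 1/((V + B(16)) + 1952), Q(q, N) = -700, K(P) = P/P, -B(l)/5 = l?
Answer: 476689/287431614 ≈ 0.0016584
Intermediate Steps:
B(l) = -5*l
K(P) = 1
F(G, V) = 1/(1872 + V) (F(G, V) = 1/((V - 5*16) + 1952) = 1/((V - 80) + 1952) = 1/((-80 + V) + 1952) = 1/(1872 + V))
F(963, -971)/K(662) + Q(162, -439)/(-1276056) = 1/((1872 - 971)*1) - 700/(-1276056) = 1/901 - 700*(-1/1276056) = (1/901)*1 + 175/319014 = 1/901 + 175/319014 = 476689/287431614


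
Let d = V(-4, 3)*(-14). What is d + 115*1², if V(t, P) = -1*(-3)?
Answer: 73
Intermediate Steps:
V(t, P) = 3
d = -42 (d = 3*(-14) = -42)
d + 115*1² = -42 + 115*1² = -42 + 115*1 = -42 + 115 = 73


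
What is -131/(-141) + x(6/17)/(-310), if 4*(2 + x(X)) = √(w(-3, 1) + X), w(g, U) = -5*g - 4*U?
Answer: 20446/21855 - √3281/21080 ≈ 0.93281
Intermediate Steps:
x(X) = -2 + √(11 + X)/4 (x(X) = -2 + √((-5*(-3) - 4*1) + X)/4 = -2 + √((15 - 4) + X)/4 = -2 + √(11 + X)/4)
-131/(-141) + x(6/17)/(-310) = -131/(-141) + (-2 + √(11 + 6/17)/4)/(-310) = -131*(-1/141) + (-2 + √(11 + 6*(1/17))/4)*(-1/310) = 131/141 + (-2 + √(11 + 6/17)/4)*(-1/310) = 131/141 + (-2 + √(193/17)/4)*(-1/310) = 131/141 + (-2 + (√3281/17)/4)*(-1/310) = 131/141 + (-2 + √3281/68)*(-1/310) = 131/141 + (1/155 - √3281/21080) = 20446/21855 - √3281/21080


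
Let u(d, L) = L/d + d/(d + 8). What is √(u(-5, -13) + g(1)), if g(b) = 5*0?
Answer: √210/15 ≈ 0.96609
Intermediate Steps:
g(b) = 0
u(d, L) = L/d + d/(8 + d)
√(u(-5, -13) + g(1)) = √(((-5)² + 8*(-13) - 13*(-5))/((-5)*(8 - 5)) + 0) = √(-⅕*(25 - 104 + 65)/3 + 0) = √(-⅕*⅓*(-14) + 0) = √(14/15 + 0) = √(14/15) = √210/15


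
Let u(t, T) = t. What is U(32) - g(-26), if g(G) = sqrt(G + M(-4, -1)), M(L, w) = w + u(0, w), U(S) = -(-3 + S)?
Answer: -29 - 3*I*sqrt(3) ≈ -29.0 - 5.1962*I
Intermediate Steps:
U(S) = 3 - S
M(L, w) = w (M(L, w) = w + 0 = w)
g(G) = sqrt(-1 + G) (g(G) = sqrt(G - 1) = sqrt(-1 + G))
U(32) - g(-26) = (3 - 1*32) - sqrt(-1 - 26) = (3 - 32) - sqrt(-27) = -29 - 3*I*sqrt(3)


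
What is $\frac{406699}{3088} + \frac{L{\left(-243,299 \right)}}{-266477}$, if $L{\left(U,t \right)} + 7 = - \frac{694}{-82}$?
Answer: $\frac{4443412921063}{33738120016} \approx 131.7$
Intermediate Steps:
$L{\left(U,t \right)} = \frac{60}{41}$ ($L{\left(U,t \right)} = -7 - \frac{694}{-82} = -7 - - \frac{347}{41} = -7 + \frac{347}{41} = \frac{60}{41}$)
$\frac{406699}{3088} + \frac{L{\left(-243,299 \right)}}{-266477} = \frac{406699}{3088} + \frac{60}{41 \left(-266477\right)} = 406699 \cdot \frac{1}{3088} + \frac{60}{41} \left(- \frac{1}{266477}\right) = \frac{406699}{3088} - \frac{60}{10925557} = \frac{4443412921063}{33738120016}$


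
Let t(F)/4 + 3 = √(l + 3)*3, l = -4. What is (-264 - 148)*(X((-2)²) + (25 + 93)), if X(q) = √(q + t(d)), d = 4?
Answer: -48616 - 824*√(-2 + 3*I) ≈ -49354.0 - 1379.5*I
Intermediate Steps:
t(F) = -12 + 12*I (t(F) = -12 + 4*(√(-4 + 3)*3) = -12 + 4*(√(-1)*3) = -12 + 4*(I*3) = -12 + 4*(3*I) = -12 + 12*I)
X(q) = √(-12 + q + 12*I) (X(q) = √(q + (-12 + 12*I)) = √(-12 + q + 12*I))
(-264 - 148)*(X((-2)²) + (25 + 93)) = (-264 - 148)*(√(-12 + (-2)² + 12*I) + (25 + 93)) = -412*(√(-12 + 4 + 12*I) + 118) = -412*(√(-8 + 12*I) + 118) = -412*(118 + √(-8 + 12*I)) = -48616 - 412*√(-8 + 12*I)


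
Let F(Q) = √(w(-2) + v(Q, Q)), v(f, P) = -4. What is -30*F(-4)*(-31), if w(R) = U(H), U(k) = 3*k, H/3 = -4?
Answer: 1860*I*√10 ≈ 5881.8*I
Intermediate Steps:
H = -12 (H = 3*(-4) = -12)
w(R) = -36 (w(R) = 3*(-12) = -36)
F(Q) = 2*I*√10 (F(Q) = √(-36 - 4) = √(-40) = 2*I*√10)
-30*F(-4)*(-31) = -60*I*√10*(-31) = 1860*I*√10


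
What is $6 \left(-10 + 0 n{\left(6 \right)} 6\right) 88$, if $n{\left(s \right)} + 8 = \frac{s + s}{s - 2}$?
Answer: $-5280$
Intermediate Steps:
$n{\left(s \right)} = -8 + \frac{2 s}{-2 + s}$ ($n{\left(s \right)} = -8 + \frac{s + s}{s - 2} = -8 + \frac{2 s}{-2 + s}$)
$6 \left(-10 + 0 n{\left(6 \right)} 6\right) 88 = 6 \left(-10 + 0 \frac{2 \left(8 - 18\right)}{-2 + 6} \cdot 6\right) 88 = 6 \left(-10 + 0 \frac{2 \left(8 - 18\right)}{4} \cdot 6\right) 88 = 6 \left(-10 + 0 \cdot 2 \cdot \frac{1}{4} \left(-10\right) 6\right) 88 = 6 \left(-10 + 0 \left(-5\right) 6\right) 88 = 6 \left(-10 + 0 \cdot 6\right) 88 = 6 \left(-10 + 0\right) 88 = 6 \left(\left(-10\right) 88\right) = 6 \left(-880\right) = -5280$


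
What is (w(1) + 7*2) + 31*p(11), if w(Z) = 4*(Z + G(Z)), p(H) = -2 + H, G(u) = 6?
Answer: 321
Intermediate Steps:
w(Z) = 24 + 4*Z (w(Z) = 4*(Z + 6) = 4*(6 + Z) = 24 + 4*Z)
(w(1) + 7*2) + 31*p(11) = ((24 + 4*1) + 7*2) + 31*(-2 + 11) = ((24 + 4) + 14) + 31*9 = (28 + 14) + 279 = 42 + 279 = 321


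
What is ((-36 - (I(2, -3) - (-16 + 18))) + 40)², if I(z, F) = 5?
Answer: 1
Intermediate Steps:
((-36 - (I(2, -3) - (-16 + 18))) + 40)² = ((-36 - (5 - (-16 + 18))) + 40)² = ((-36 - (5 - 1*2)) + 40)² = ((-36 - (5 - 2)) + 40)² = ((-36 - 1*3) + 40)² = ((-36 - 3) + 40)² = (-39 + 40)² = 1² = 1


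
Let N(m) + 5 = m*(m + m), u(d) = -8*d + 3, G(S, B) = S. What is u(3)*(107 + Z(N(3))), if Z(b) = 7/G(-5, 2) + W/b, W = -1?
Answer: -144039/65 ≈ -2216.0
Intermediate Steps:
u(d) = 3 - 8*d
N(m) = -5 + 2*m² (N(m) = -5 + m*(m + m) = -5 + m*(2*m) = -5 + 2*m²)
Z(b) = -7/5 - 1/b (Z(b) = 7/(-5) - 1/b = 7*(-⅕) - 1/b = -7/5 - 1/b)
u(3)*(107 + Z(N(3))) = (3 - 8*3)*(107 + (-7/5 - 1/(-5 + 2*3²))) = (3 - 24)*(107 + (-7/5 - 1/(-5 + 2*9))) = -21*(107 + (-7/5 - 1/(-5 + 18))) = -21*(107 + (-7/5 - 1/13)) = -21*(107 - 96/65) = -21*6859/65 = -144039/65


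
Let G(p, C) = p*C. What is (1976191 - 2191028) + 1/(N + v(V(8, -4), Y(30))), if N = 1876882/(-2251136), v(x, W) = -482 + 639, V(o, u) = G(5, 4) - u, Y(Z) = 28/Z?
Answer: -37763130454627/175775735 ≈ -2.1484e+5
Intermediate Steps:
G(p, C) = C*p
V(o, u) = 20 - u (V(o, u) = 4*5 - u = 20 - u)
v(x, W) = 157
N = -938441/1125568 (N = 1876882*(-1/2251136) = -938441/1125568 ≈ -0.83375)
(1976191 - 2191028) + 1/(N + v(V(8, -4), Y(30))) = (1976191 - 2191028) + 1/(-938441/1125568 + 157) = -214837 + 1/(175775735/1125568) = -214837 + 1125568/175775735 = -37763130454627/175775735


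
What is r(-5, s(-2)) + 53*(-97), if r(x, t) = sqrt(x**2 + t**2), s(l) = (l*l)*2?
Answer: -5141 + sqrt(89) ≈ -5131.6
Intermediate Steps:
s(l) = 2*l**2 (s(l) = l**2*2 = 2*l**2)
r(x, t) = sqrt(t**2 + x**2)
r(-5, s(-2)) + 53*(-97) = sqrt((2*(-2)**2)**2 + (-5)**2) + 53*(-97) = sqrt((2*4)**2 + 25) - 5141 = sqrt(8**2 + 25) - 5141 = sqrt(64 + 25) - 5141 = sqrt(89) - 5141 = -5141 + sqrt(89)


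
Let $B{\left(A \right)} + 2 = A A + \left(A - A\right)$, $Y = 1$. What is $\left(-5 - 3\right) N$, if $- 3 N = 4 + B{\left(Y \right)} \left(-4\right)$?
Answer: $\frac{64}{3} \approx 21.333$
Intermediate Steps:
$B{\left(A \right)} = -2 + A^{2}$ ($B{\left(A \right)} = -2 + \left(A A + \left(A - A\right)\right) = -2 + \left(A^{2} + 0\right) = -2 + A^{2}$)
$N = - \frac{8}{3}$ ($N = - \frac{4 + \left(-2 + 1^{2}\right) \left(-4\right)}{3} = - \frac{4 + \left(-2 + 1\right) \left(-4\right)}{3} = - \frac{4 - -4}{3} = - \frac{4 + 4}{3} = \left(- \frac{1}{3}\right) 8 = - \frac{8}{3} \approx -2.6667$)
$\left(-5 - 3\right) N = \left(-5 - 3\right) \left(- \frac{8}{3}\right) = \left(-8\right) \left(- \frac{8}{3}\right) = \frac{64}{3}$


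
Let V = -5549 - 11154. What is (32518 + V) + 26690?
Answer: 42505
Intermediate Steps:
V = -16703
(32518 + V) + 26690 = (32518 - 16703) + 26690 = 15815 + 26690 = 42505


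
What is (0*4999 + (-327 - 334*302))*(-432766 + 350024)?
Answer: 8373076690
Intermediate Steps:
(0*4999 + (-327 - 334*302))*(-432766 + 350024) = (0 + (-327 - 100868))*(-82742) = (0 - 101195)*(-82742) = -101195*(-82742) = 8373076690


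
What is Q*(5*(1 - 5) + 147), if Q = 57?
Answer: 7239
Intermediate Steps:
Q*(5*(1 - 5) + 147) = 57*(5*(1 - 5) + 147) = 57*(5*(-4) + 147) = 57*(-20 + 147) = 57*127 = 7239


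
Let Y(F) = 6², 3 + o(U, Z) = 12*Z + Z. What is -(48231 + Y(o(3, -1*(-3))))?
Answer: -48267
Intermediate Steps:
o(U, Z) = -3 + 13*Z (o(U, Z) = -3 + (12*Z + Z) = -3 + 13*Z)
Y(F) = 36
-(48231 + Y(o(3, -1*(-3)))) = -(48231 + 36) = -1*48267 = -48267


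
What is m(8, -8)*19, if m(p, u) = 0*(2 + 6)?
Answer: 0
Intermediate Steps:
m(p, u) = 0 (m(p, u) = 0*8 = 0)
m(8, -8)*19 = 0*19 = 0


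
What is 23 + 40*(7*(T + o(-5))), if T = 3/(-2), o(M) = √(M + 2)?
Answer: -397 + 280*I*√3 ≈ -397.0 + 484.97*I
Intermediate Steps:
o(M) = √(2 + M)
T = -3/2 (T = 3*(-½) = -3/2 ≈ -1.5000)
23 + 40*(7*(T + o(-5))) = 23 + 40*(7*(-3/2 + √(2 - 5))) = 23 + 40*(7*(-3/2 + √(-3))) = 23 + 40*(7*(-3/2 + I*√3)) = 23 + 40*(-21/2 + 7*I*√3) = 23 + (-420 + 280*I*√3) = -397 + 280*I*√3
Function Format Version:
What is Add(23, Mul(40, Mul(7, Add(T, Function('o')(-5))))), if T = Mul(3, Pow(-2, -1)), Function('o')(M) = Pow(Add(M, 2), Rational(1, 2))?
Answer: Add(-397, Mul(280, I, Pow(3, Rational(1, 2)))) ≈ Add(-397.00, Mul(484.97, I))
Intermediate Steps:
Function('o')(M) = Pow(Add(2, M), Rational(1, 2))
T = Rational(-3, 2) (T = Mul(3, Rational(-1, 2)) = Rational(-3, 2) ≈ -1.5000)
Add(23, Mul(40, Mul(7, Add(T, Function('o')(-5))))) = Add(23, Mul(40, Mul(7, Add(Rational(-3, 2), Pow(Add(2, -5), Rational(1, 2)))))) = Add(23, Mul(40, Mul(7, Add(Rational(-3, 2), Pow(-3, Rational(1, 2)))))) = Add(23, Mul(40, Mul(7, Add(Rational(-3, 2), Mul(I, Pow(3, Rational(1, 2))))))) = Add(23, Mul(40, Add(Rational(-21, 2), Mul(7, I, Pow(3, Rational(1, 2)))))) = Add(23, Add(-420, Mul(280, I, Pow(3, Rational(1, 2))))) = Add(-397, Mul(280, I, Pow(3, Rational(1, 2))))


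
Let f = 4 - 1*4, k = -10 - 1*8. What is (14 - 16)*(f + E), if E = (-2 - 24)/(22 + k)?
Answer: 13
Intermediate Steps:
k = -18 (k = -10 - 8 = -18)
f = 0 (f = 4 - 4 = 0)
E = -13/2 (E = (-2 - 24)/(22 - 18) = -26/4 = -26*¼ = -13/2 ≈ -6.5000)
(14 - 16)*(f + E) = (14 - 16)*(0 - 13/2) = -2*(-13/2) = 13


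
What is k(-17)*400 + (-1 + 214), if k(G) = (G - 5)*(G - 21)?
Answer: 334613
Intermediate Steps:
k(G) = (-21 + G)*(-5 + G) (k(G) = (-5 + G)*(-21 + G) = (-21 + G)*(-5 + G))
k(-17)*400 + (-1 + 214) = (105 + (-17)² - 26*(-17))*400 + (-1 + 214) = (105 + 289 + 442)*400 + 213 = 836*400 + 213 = 334400 + 213 = 334613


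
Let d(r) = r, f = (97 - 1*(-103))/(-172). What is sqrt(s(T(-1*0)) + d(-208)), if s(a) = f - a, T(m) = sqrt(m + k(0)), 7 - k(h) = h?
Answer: sqrt(-386742 - 1849*sqrt(7))/43 ≈ 14.554*I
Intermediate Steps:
k(h) = 7 - h
f = -50/43 (f = (97 + 103)*(-1/172) = 200*(-1/172) = -50/43 ≈ -1.1628)
T(m) = sqrt(7 + m) (T(m) = sqrt(m + (7 - 1*0)) = sqrt(m + (7 + 0)) = sqrt(m + 7) = sqrt(7 + m))
s(a) = -50/43 - a
sqrt(s(T(-1*0)) + d(-208)) = sqrt((-50/43 - sqrt(7 - 1*0)) - 208) = sqrt((-50/43 - sqrt(7 + 0)) - 208) = sqrt((-50/43 - sqrt(7)) - 208) = sqrt(-8994/43 - sqrt(7))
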